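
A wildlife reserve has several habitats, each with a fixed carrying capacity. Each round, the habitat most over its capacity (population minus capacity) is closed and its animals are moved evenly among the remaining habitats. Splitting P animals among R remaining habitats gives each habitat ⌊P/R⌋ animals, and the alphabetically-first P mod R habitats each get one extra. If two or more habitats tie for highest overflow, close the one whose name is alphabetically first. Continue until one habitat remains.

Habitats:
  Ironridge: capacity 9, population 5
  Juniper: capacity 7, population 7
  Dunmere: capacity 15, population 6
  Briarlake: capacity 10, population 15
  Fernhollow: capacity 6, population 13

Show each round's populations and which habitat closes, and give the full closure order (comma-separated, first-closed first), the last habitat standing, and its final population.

Round 1: Briarlake=15 Dunmere=6 Fernhollow=13 Ironridge=5 Juniper=7 → close Fernhollow (overflow 7)
  13÷4 = 3 each, +1 to first 1
Round 2: Briarlake=19 Dunmere=9 Ironridge=8 Juniper=10 → close Briarlake (overflow 9)
  19÷3 = 6 each, +1 to first 1
Round 3: Dunmere=16 Ironridge=14 Juniper=16 → close Juniper (overflow 9)
  16÷2 = 8 each, +1 to first 0
Round 4: Dunmere=24 Ironridge=22 → close Ironridge (overflow 13)
  22÷1 = 22 each, +1 to first 0

Closure order: Fernhollow, Briarlake, Juniper, Ironridge
Last habitat: Dunmere with 46 animals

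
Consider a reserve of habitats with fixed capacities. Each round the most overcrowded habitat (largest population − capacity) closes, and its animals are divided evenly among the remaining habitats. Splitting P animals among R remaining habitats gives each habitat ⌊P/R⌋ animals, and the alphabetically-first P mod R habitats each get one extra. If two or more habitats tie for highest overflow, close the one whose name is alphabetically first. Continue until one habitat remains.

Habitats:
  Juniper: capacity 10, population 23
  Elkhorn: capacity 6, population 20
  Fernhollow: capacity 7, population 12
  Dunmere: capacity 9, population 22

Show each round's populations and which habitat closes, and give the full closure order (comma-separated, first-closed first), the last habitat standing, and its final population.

Closure order: Elkhorn, Dunmere, Juniper
Last habitat: Fernhollow with 77 animals

Round 1: Dunmere=22 Elkhorn=20 Fernhollow=12 Juniper=23 → close Elkhorn (overflow 14)
  20÷3 = 6 each, +1 to first 2
Round 2: Dunmere=29 Fernhollow=19 Juniper=29 → close Dunmere (overflow 20)
  29÷2 = 14 each, +1 to first 1
Round 3: Fernhollow=34 Juniper=43 → close Juniper (overflow 33)
  43÷1 = 43 each, +1 to first 0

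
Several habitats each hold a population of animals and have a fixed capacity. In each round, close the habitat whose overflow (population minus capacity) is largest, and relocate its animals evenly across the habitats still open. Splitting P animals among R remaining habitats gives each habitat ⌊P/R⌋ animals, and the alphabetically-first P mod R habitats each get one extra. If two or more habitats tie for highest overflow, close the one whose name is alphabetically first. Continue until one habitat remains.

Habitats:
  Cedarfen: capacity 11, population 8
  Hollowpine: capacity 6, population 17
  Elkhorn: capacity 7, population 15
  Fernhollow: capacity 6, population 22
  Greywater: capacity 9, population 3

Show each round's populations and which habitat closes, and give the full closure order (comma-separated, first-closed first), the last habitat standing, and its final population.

Round 1: Cedarfen=8 Elkhorn=15 Fernhollow=22 Greywater=3 Hollowpine=17 → close Fernhollow (overflow 16)
  22÷4 = 5 each, +1 to first 2
Round 2: Cedarfen=14 Elkhorn=21 Greywater=8 Hollowpine=22 → close Hollowpine (overflow 16)
  22÷3 = 7 each, +1 to first 1
Round 3: Cedarfen=22 Elkhorn=28 Greywater=15 → close Elkhorn (overflow 21)
  28÷2 = 14 each, +1 to first 0
Round 4: Cedarfen=36 Greywater=29 → close Cedarfen (overflow 25)
  36÷1 = 36 each, +1 to first 0

Closure order: Fernhollow, Hollowpine, Elkhorn, Cedarfen
Last habitat: Greywater with 65 animals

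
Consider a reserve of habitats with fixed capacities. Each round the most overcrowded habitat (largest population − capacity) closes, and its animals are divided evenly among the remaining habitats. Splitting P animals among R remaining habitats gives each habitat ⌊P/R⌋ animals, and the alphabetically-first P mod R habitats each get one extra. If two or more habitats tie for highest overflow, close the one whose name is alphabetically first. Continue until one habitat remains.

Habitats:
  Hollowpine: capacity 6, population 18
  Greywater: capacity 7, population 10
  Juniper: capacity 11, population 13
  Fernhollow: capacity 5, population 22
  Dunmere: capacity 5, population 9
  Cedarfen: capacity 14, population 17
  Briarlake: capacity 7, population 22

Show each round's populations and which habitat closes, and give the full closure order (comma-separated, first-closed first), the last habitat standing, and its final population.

Round 1: Briarlake=22 Cedarfen=17 Dunmere=9 Fernhollow=22 Greywater=10 Hollowpine=18 Juniper=13 → close Fernhollow (overflow 17)
  22÷6 = 3 each, +1 to first 4
Round 2: Briarlake=26 Cedarfen=21 Dunmere=13 Greywater=14 Hollowpine=21 Juniper=16 → close Briarlake (overflow 19)
  26÷5 = 5 each, +1 to first 1
Round 3: Cedarfen=27 Dunmere=18 Greywater=19 Hollowpine=26 Juniper=21 → close Hollowpine (overflow 20)
  26÷4 = 6 each, +1 to first 2
Round 4: Cedarfen=34 Dunmere=25 Greywater=25 Juniper=27 → close Cedarfen (overflow 20)
  34÷3 = 11 each, +1 to first 1
Round 5: Dunmere=37 Greywater=36 Juniper=38 → close Dunmere (overflow 32)
  37÷2 = 18 each, +1 to first 1
Round 6: Greywater=55 Juniper=56 → close Greywater (overflow 48)
  55÷1 = 55 each, +1 to first 0

Closure order: Fernhollow, Briarlake, Hollowpine, Cedarfen, Dunmere, Greywater
Last habitat: Juniper with 111 animals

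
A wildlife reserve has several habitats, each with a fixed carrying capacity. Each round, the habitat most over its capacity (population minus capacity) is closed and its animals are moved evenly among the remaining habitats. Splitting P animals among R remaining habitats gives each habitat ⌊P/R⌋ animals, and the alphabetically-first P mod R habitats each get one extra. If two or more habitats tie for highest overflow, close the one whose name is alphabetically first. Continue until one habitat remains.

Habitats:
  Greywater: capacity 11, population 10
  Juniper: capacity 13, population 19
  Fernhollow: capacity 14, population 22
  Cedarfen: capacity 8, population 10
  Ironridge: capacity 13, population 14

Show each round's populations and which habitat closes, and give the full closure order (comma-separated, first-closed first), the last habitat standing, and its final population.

Round 1: Cedarfen=10 Fernhollow=22 Greywater=10 Ironridge=14 Juniper=19 → close Fernhollow (overflow 8)
  22÷4 = 5 each, +1 to first 2
Round 2: Cedarfen=16 Greywater=16 Ironridge=19 Juniper=24 → close Juniper (overflow 11)
  24÷3 = 8 each, +1 to first 0
Round 3: Cedarfen=24 Greywater=24 Ironridge=27 → close Cedarfen (overflow 16)
  24÷2 = 12 each, +1 to first 0
Round 4: Greywater=36 Ironridge=39 → close Ironridge (overflow 26)
  39÷1 = 39 each, +1 to first 0

Closure order: Fernhollow, Juniper, Cedarfen, Ironridge
Last habitat: Greywater with 75 animals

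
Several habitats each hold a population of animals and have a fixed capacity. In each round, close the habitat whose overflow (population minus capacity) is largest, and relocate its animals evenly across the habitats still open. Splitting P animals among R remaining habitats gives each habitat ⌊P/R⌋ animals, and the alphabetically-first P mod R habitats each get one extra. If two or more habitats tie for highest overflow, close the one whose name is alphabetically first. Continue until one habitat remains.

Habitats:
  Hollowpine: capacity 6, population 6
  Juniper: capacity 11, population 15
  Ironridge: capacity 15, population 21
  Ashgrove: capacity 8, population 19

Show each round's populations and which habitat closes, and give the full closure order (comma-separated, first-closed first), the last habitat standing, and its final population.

Closure order: Ashgrove, Ironridge, Juniper
Last habitat: Hollowpine with 61 animals

Round 1: Ashgrove=19 Hollowpine=6 Ironridge=21 Juniper=15 → close Ashgrove (overflow 11)
  19÷3 = 6 each, +1 to first 1
Round 2: Hollowpine=13 Ironridge=27 Juniper=21 → close Ironridge (overflow 12)
  27÷2 = 13 each, +1 to first 1
Round 3: Hollowpine=27 Juniper=34 → close Juniper (overflow 23)
  34÷1 = 34 each, +1 to first 0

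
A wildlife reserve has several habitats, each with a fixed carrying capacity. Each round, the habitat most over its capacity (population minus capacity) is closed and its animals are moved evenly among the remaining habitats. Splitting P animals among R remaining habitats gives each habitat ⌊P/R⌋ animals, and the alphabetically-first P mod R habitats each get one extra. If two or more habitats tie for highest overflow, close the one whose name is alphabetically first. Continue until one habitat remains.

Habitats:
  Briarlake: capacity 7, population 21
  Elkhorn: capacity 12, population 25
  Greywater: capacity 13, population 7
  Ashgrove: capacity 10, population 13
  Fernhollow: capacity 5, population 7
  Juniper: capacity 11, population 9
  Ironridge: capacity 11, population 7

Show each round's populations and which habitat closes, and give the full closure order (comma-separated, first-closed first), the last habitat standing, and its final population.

Closure order: Briarlake, Elkhorn, Ashgrove, Fernhollow, Ironridge, Juniper
Last habitat: Greywater with 89 animals

Round 1: Ashgrove=13 Briarlake=21 Elkhorn=25 Fernhollow=7 Greywater=7 Ironridge=7 Juniper=9 → close Briarlake (overflow 14)
  21÷6 = 3 each, +1 to first 3
Round 2: Ashgrove=17 Elkhorn=29 Fernhollow=11 Greywater=10 Ironridge=10 Juniper=12 → close Elkhorn (overflow 17)
  29÷5 = 5 each, +1 to first 4
Round 3: Ashgrove=23 Fernhollow=17 Greywater=16 Ironridge=16 Juniper=17 → close Ashgrove (overflow 13)
  23÷4 = 5 each, +1 to first 3
Round 4: Fernhollow=23 Greywater=22 Ironridge=22 Juniper=22 → close Fernhollow (overflow 18)
  23÷3 = 7 each, +1 to first 2
Round 5: Greywater=30 Ironridge=30 Juniper=29 → close Ironridge (overflow 19)
  30÷2 = 15 each, +1 to first 0
Round 6: Greywater=45 Juniper=44 → close Juniper (overflow 33)
  44÷1 = 44 each, +1 to first 0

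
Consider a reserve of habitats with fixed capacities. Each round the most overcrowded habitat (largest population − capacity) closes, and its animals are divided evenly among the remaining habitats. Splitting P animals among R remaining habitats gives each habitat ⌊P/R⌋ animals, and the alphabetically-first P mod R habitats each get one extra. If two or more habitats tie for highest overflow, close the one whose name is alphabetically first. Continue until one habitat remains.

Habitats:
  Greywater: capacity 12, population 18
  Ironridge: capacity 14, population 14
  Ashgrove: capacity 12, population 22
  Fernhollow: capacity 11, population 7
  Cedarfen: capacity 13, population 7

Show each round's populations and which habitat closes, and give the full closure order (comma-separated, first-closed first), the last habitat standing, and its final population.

Round 1: Ashgrove=22 Cedarfen=7 Fernhollow=7 Greywater=18 Ironridge=14 → close Ashgrove (overflow 10)
  22÷4 = 5 each, +1 to first 2
Round 2: Cedarfen=13 Fernhollow=13 Greywater=23 Ironridge=19 → close Greywater (overflow 11)
  23÷3 = 7 each, +1 to first 2
Round 3: Cedarfen=21 Fernhollow=21 Ironridge=26 → close Ironridge (overflow 12)
  26÷2 = 13 each, +1 to first 0
Round 4: Cedarfen=34 Fernhollow=34 → close Fernhollow (overflow 23)
  34÷1 = 34 each, +1 to first 0

Closure order: Ashgrove, Greywater, Ironridge, Fernhollow
Last habitat: Cedarfen with 68 animals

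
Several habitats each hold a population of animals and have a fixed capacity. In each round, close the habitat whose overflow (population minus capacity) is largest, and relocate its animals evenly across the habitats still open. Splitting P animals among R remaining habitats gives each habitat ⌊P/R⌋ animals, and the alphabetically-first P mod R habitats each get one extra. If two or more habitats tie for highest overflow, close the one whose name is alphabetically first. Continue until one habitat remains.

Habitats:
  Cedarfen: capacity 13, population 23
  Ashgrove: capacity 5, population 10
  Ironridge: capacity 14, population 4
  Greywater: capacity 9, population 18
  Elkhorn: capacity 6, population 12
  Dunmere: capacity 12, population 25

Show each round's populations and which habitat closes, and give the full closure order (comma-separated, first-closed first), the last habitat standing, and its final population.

Round 1: Ashgrove=10 Cedarfen=23 Dunmere=25 Elkhorn=12 Greywater=18 Ironridge=4 → close Dunmere (overflow 13)
  25÷5 = 5 each, +1 to first 0
Round 2: Ashgrove=15 Cedarfen=28 Elkhorn=17 Greywater=23 Ironridge=9 → close Cedarfen (overflow 15)
  28÷4 = 7 each, +1 to first 0
Round 3: Ashgrove=22 Elkhorn=24 Greywater=30 Ironridge=16 → close Greywater (overflow 21)
  30÷3 = 10 each, +1 to first 0
Round 4: Ashgrove=32 Elkhorn=34 Ironridge=26 → close Elkhorn (overflow 28)
  34÷2 = 17 each, +1 to first 0
Round 5: Ashgrove=49 Ironridge=43 → close Ashgrove (overflow 44)
  49÷1 = 49 each, +1 to first 0

Closure order: Dunmere, Cedarfen, Greywater, Elkhorn, Ashgrove
Last habitat: Ironridge with 92 animals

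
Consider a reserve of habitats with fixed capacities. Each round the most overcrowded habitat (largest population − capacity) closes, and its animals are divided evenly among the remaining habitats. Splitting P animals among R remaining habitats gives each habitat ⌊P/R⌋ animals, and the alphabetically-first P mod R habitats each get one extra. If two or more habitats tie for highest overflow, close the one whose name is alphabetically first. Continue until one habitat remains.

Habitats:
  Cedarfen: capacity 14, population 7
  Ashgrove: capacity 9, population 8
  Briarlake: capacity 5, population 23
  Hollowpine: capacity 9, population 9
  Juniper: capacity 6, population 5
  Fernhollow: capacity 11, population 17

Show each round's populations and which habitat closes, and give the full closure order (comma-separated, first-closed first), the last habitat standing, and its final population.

Closure order: Briarlake, Fernhollow, Ashgrove, Hollowpine, Juniper
Last habitat: Cedarfen with 69 animals

Round 1: Ashgrove=8 Briarlake=23 Cedarfen=7 Fernhollow=17 Hollowpine=9 Juniper=5 → close Briarlake (overflow 18)
  23÷5 = 4 each, +1 to first 3
Round 2: Ashgrove=13 Cedarfen=12 Fernhollow=22 Hollowpine=13 Juniper=9 → close Fernhollow (overflow 11)
  22÷4 = 5 each, +1 to first 2
Round 3: Ashgrove=19 Cedarfen=18 Hollowpine=18 Juniper=14 → close Ashgrove (overflow 10)
  19÷3 = 6 each, +1 to first 1
Round 4: Cedarfen=25 Hollowpine=24 Juniper=20 → close Hollowpine (overflow 15)
  24÷2 = 12 each, +1 to first 0
Round 5: Cedarfen=37 Juniper=32 → close Juniper (overflow 26)
  32÷1 = 32 each, +1 to first 0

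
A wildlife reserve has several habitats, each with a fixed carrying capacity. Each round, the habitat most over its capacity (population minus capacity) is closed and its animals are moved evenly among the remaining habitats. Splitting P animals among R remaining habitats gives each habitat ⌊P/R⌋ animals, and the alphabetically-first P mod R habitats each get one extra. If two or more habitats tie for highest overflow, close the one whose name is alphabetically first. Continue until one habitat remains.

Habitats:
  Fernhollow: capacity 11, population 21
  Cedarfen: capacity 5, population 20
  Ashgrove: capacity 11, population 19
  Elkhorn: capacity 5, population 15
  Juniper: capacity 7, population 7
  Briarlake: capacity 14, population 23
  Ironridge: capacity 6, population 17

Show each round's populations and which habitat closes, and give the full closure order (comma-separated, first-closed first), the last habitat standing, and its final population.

Round 1: Ashgrove=19 Briarlake=23 Cedarfen=20 Elkhorn=15 Fernhollow=21 Ironridge=17 Juniper=7 → close Cedarfen (overflow 15)
  20÷6 = 3 each, +1 to first 2
Round 2: Ashgrove=23 Briarlake=27 Elkhorn=18 Fernhollow=24 Ironridge=20 Juniper=10 → close Ironridge (overflow 14)
  20÷5 = 4 each, +1 to first 0
Round 3: Ashgrove=27 Briarlake=31 Elkhorn=22 Fernhollow=28 Juniper=14 → close Briarlake (overflow 17)
  31÷4 = 7 each, +1 to first 3
Round 4: Ashgrove=35 Elkhorn=30 Fernhollow=36 Juniper=21 → close Elkhorn (overflow 25)
  30÷3 = 10 each, +1 to first 0
Round 5: Ashgrove=45 Fernhollow=46 Juniper=31 → close Fernhollow (overflow 35)
  46÷2 = 23 each, +1 to first 0
Round 6: Ashgrove=68 Juniper=54 → close Ashgrove (overflow 57)
  68÷1 = 68 each, +1 to first 0

Closure order: Cedarfen, Ironridge, Briarlake, Elkhorn, Fernhollow, Ashgrove
Last habitat: Juniper with 122 animals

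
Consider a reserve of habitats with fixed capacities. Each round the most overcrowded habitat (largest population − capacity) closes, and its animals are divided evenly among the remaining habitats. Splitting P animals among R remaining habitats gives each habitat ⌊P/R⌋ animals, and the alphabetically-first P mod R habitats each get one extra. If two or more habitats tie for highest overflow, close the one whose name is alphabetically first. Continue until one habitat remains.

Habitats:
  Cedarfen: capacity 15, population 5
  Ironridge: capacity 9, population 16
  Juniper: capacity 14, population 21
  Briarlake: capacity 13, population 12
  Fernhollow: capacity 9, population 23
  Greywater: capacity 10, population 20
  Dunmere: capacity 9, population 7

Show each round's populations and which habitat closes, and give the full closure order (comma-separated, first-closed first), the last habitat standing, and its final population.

Closure order: Fernhollow, Greywater, Ironridge, Juniper, Briarlake, Dunmere
Last habitat: Cedarfen with 104 animals

Round 1: Briarlake=12 Cedarfen=5 Dunmere=7 Fernhollow=23 Greywater=20 Ironridge=16 Juniper=21 → close Fernhollow (overflow 14)
  23÷6 = 3 each, +1 to first 5
Round 2: Briarlake=16 Cedarfen=9 Dunmere=11 Greywater=24 Ironridge=20 Juniper=24 → close Greywater (overflow 14)
  24÷5 = 4 each, +1 to first 4
Round 3: Briarlake=21 Cedarfen=14 Dunmere=16 Ironridge=25 Juniper=28 → close Ironridge (overflow 16)
  25÷4 = 6 each, +1 to first 1
Round 4: Briarlake=28 Cedarfen=20 Dunmere=22 Juniper=34 → close Juniper (overflow 20)
  34÷3 = 11 each, +1 to first 1
Round 5: Briarlake=40 Cedarfen=31 Dunmere=33 → close Briarlake (overflow 27)
  40÷2 = 20 each, +1 to first 0
Round 6: Cedarfen=51 Dunmere=53 → close Dunmere (overflow 44)
  53÷1 = 53 each, +1 to first 0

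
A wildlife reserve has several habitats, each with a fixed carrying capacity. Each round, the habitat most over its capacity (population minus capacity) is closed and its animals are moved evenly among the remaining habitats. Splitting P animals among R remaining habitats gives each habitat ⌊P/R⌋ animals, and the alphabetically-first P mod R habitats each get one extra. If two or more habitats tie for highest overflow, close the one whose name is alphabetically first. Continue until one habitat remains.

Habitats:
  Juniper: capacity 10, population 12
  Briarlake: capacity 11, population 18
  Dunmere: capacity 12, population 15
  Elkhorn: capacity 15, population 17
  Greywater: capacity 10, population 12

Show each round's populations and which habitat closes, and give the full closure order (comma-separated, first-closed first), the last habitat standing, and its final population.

Closure order: Briarlake, Dunmere, Elkhorn, Greywater
Last habitat: Juniper with 74 animals

Round 1: Briarlake=18 Dunmere=15 Elkhorn=17 Greywater=12 Juniper=12 → close Briarlake (overflow 7)
  18÷4 = 4 each, +1 to first 2
Round 2: Dunmere=20 Elkhorn=22 Greywater=16 Juniper=16 → close Dunmere (overflow 8)
  20÷3 = 6 each, +1 to first 2
Round 3: Elkhorn=29 Greywater=23 Juniper=22 → close Elkhorn (overflow 14)
  29÷2 = 14 each, +1 to first 1
Round 4: Greywater=38 Juniper=36 → close Greywater (overflow 28)
  38÷1 = 38 each, +1 to first 0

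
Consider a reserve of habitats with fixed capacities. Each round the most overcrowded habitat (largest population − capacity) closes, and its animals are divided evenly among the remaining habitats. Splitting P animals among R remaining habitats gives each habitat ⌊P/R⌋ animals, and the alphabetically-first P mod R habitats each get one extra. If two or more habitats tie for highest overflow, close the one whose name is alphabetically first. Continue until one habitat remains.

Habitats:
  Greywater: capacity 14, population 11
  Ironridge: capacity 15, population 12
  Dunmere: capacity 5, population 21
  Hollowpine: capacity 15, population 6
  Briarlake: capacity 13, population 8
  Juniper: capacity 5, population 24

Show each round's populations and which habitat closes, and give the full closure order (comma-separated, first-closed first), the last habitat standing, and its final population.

Round 1: Briarlake=8 Dunmere=21 Greywater=11 Hollowpine=6 Ironridge=12 Juniper=24 → close Juniper (overflow 19)
  24÷5 = 4 each, +1 to first 4
Round 2: Briarlake=13 Dunmere=26 Greywater=16 Hollowpine=11 Ironridge=16 → close Dunmere (overflow 21)
  26÷4 = 6 each, +1 to first 2
Round 3: Briarlake=20 Greywater=23 Hollowpine=17 Ironridge=22 → close Greywater (overflow 9)
  23÷3 = 7 each, +1 to first 2
Round 4: Briarlake=28 Hollowpine=25 Ironridge=29 → close Briarlake (overflow 15)
  28÷2 = 14 each, +1 to first 0
Round 5: Hollowpine=39 Ironridge=43 → close Ironridge (overflow 28)
  43÷1 = 43 each, +1 to first 0

Closure order: Juniper, Dunmere, Greywater, Briarlake, Ironridge
Last habitat: Hollowpine with 82 animals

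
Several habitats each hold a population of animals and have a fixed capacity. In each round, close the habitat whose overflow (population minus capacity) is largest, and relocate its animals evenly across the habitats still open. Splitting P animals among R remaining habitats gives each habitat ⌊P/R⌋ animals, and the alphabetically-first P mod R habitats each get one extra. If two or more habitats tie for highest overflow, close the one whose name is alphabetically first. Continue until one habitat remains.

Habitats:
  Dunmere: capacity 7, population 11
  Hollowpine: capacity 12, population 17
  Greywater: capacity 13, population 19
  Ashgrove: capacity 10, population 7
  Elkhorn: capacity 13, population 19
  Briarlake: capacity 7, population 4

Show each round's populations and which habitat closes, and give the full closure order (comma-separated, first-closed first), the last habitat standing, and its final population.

Closure order: Elkhorn, Greywater, Dunmere, Hollowpine, Ashgrove
Last habitat: Briarlake with 77 animals

Round 1: Ashgrove=7 Briarlake=4 Dunmere=11 Elkhorn=19 Greywater=19 Hollowpine=17 → close Elkhorn (overflow 6)
  19÷5 = 3 each, +1 to first 4
Round 2: Ashgrove=11 Briarlake=8 Dunmere=15 Greywater=23 Hollowpine=20 → close Greywater (overflow 10)
  23÷4 = 5 each, +1 to first 3
Round 3: Ashgrove=17 Briarlake=14 Dunmere=21 Hollowpine=25 → close Dunmere (overflow 14)
  21÷3 = 7 each, +1 to first 0
Round 4: Ashgrove=24 Briarlake=21 Hollowpine=32 → close Hollowpine (overflow 20)
  32÷2 = 16 each, +1 to first 0
Round 5: Ashgrove=40 Briarlake=37 → close Ashgrove (overflow 30)
  40÷1 = 40 each, +1 to first 0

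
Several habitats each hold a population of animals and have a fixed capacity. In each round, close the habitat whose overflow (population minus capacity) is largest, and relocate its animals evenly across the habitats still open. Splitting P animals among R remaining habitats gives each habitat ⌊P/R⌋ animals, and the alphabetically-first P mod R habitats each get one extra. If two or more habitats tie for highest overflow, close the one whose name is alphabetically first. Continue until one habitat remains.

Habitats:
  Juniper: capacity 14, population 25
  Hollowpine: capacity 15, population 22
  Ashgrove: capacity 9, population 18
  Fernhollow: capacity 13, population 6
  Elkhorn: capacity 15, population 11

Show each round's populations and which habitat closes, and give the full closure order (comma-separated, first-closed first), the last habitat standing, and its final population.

Closure order: Juniper, Ashgrove, Hollowpine, Elkhorn
Last habitat: Fernhollow with 82 animals

Round 1: Ashgrove=18 Elkhorn=11 Fernhollow=6 Hollowpine=22 Juniper=25 → close Juniper (overflow 11)
  25÷4 = 6 each, +1 to first 1
Round 2: Ashgrove=25 Elkhorn=17 Fernhollow=12 Hollowpine=28 → close Ashgrove (overflow 16)
  25÷3 = 8 each, +1 to first 1
Round 3: Elkhorn=26 Fernhollow=20 Hollowpine=36 → close Hollowpine (overflow 21)
  36÷2 = 18 each, +1 to first 0
Round 4: Elkhorn=44 Fernhollow=38 → close Elkhorn (overflow 29)
  44÷1 = 44 each, +1 to first 0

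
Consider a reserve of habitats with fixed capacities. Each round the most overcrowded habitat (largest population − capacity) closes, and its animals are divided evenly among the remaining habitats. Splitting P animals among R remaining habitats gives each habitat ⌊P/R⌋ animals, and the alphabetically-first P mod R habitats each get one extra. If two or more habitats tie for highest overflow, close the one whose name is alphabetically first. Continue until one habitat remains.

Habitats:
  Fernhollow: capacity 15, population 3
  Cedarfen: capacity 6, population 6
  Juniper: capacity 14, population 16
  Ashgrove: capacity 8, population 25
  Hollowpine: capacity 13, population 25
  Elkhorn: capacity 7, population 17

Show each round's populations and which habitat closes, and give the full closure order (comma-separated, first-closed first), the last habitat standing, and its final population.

Closure order: Ashgrove, Hollowpine, Elkhorn, Juniper, Cedarfen
Last habitat: Fernhollow with 92 animals

Round 1: Ashgrove=25 Cedarfen=6 Elkhorn=17 Fernhollow=3 Hollowpine=25 Juniper=16 → close Ashgrove (overflow 17)
  25÷5 = 5 each, +1 to first 0
Round 2: Cedarfen=11 Elkhorn=22 Fernhollow=8 Hollowpine=30 Juniper=21 → close Hollowpine (overflow 17)
  30÷4 = 7 each, +1 to first 2
Round 3: Cedarfen=19 Elkhorn=30 Fernhollow=15 Juniper=28 → close Elkhorn (overflow 23)
  30÷3 = 10 each, +1 to first 0
Round 4: Cedarfen=29 Fernhollow=25 Juniper=38 → close Juniper (overflow 24)
  38÷2 = 19 each, +1 to first 0
Round 5: Cedarfen=48 Fernhollow=44 → close Cedarfen (overflow 42)
  48÷1 = 48 each, +1 to first 0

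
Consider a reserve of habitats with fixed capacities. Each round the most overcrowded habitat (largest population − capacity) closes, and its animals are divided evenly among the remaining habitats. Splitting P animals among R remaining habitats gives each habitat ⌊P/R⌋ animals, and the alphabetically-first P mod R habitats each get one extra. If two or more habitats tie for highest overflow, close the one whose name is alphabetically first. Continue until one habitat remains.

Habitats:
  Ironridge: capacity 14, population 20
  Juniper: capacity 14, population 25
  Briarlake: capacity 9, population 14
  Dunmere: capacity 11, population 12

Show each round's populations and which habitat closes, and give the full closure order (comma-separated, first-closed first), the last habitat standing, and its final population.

Closure order: Juniper, Briarlake, Ironridge
Last habitat: Dunmere with 71 animals

Round 1: Briarlake=14 Dunmere=12 Ironridge=20 Juniper=25 → close Juniper (overflow 11)
  25÷3 = 8 each, +1 to first 1
Round 2: Briarlake=23 Dunmere=20 Ironridge=28 → close Briarlake (overflow 14)
  23÷2 = 11 each, +1 to first 1
Round 3: Dunmere=32 Ironridge=39 → close Ironridge (overflow 25)
  39÷1 = 39 each, +1 to first 0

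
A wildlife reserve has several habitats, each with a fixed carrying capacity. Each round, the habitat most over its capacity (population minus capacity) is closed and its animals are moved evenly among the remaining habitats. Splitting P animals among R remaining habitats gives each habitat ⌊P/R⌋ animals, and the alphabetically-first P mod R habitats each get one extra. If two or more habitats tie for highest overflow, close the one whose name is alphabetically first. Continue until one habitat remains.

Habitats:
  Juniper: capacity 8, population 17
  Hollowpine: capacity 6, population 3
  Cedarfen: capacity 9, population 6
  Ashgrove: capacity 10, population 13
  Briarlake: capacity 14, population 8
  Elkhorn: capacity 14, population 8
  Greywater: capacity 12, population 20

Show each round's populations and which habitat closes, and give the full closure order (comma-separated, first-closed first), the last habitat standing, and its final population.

Closure order: Juniper, Greywater, Ashgrove, Cedarfen, Briarlake, Hollowpine
Last habitat: Elkhorn with 75 animals

Round 1: Ashgrove=13 Briarlake=8 Cedarfen=6 Elkhorn=8 Greywater=20 Hollowpine=3 Juniper=17 → close Juniper (overflow 9)
  17÷6 = 2 each, +1 to first 5
Round 2: Ashgrove=16 Briarlake=11 Cedarfen=9 Elkhorn=11 Greywater=23 Hollowpine=5 → close Greywater (overflow 11)
  23÷5 = 4 each, +1 to first 3
Round 3: Ashgrove=21 Briarlake=16 Cedarfen=14 Elkhorn=15 Hollowpine=9 → close Ashgrove (overflow 11)
  21÷4 = 5 each, +1 to first 1
Round 4: Briarlake=22 Cedarfen=19 Elkhorn=20 Hollowpine=14 → close Cedarfen (overflow 10)
  19÷3 = 6 each, +1 to first 1
Round 5: Briarlake=29 Elkhorn=26 Hollowpine=20 → close Briarlake (overflow 15)
  29÷2 = 14 each, +1 to first 1
Round 6: Elkhorn=41 Hollowpine=34 → close Hollowpine (overflow 28)
  34÷1 = 34 each, +1 to first 0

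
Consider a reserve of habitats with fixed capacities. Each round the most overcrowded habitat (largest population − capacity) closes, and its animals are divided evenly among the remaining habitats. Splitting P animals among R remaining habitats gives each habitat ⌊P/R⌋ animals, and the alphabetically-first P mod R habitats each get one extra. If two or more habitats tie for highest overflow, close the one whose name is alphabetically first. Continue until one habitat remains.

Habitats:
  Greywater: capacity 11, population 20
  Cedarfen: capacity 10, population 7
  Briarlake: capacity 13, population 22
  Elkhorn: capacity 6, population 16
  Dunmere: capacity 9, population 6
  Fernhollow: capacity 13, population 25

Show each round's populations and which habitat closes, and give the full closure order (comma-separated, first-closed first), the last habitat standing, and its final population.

Round 1: Briarlake=22 Cedarfen=7 Dunmere=6 Elkhorn=16 Fernhollow=25 Greywater=20 → close Fernhollow (overflow 12)
  25÷5 = 5 each, +1 to first 0
Round 2: Briarlake=27 Cedarfen=12 Dunmere=11 Elkhorn=21 Greywater=25 → close Elkhorn (overflow 15)
  21÷4 = 5 each, +1 to first 1
Round 3: Briarlake=33 Cedarfen=17 Dunmere=16 Greywater=30 → close Briarlake (overflow 20)
  33÷3 = 11 each, +1 to first 0
Round 4: Cedarfen=28 Dunmere=27 Greywater=41 → close Greywater (overflow 30)
  41÷2 = 20 each, +1 to first 1
Round 5: Cedarfen=49 Dunmere=47 → close Cedarfen (overflow 39)
  49÷1 = 49 each, +1 to first 0

Closure order: Fernhollow, Elkhorn, Briarlake, Greywater, Cedarfen
Last habitat: Dunmere with 96 animals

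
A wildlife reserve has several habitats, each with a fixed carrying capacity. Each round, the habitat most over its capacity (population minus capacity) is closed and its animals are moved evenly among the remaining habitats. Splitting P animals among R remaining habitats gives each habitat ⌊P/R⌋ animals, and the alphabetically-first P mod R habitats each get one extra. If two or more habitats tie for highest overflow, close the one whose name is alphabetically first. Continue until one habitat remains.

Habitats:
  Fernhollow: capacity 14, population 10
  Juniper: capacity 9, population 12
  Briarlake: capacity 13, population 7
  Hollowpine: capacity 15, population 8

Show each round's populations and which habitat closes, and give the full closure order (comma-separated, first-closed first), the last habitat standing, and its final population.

Closure order: Juniper, Fernhollow, Briarlake
Last habitat: Hollowpine with 37 animals

Round 1: Briarlake=7 Fernhollow=10 Hollowpine=8 Juniper=12 → close Juniper (overflow 3)
  12÷3 = 4 each, +1 to first 0
Round 2: Briarlake=11 Fernhollow=14 Hollowpine=12 → close Fernhollow (overflow 0)
  14÷2 = 7 each, +1 to first 0
Round 3: Briarlake=18 Hollowpine=19 → close Briarlake (overflow 5)
  18÷1 = 18 each, +1 to first 0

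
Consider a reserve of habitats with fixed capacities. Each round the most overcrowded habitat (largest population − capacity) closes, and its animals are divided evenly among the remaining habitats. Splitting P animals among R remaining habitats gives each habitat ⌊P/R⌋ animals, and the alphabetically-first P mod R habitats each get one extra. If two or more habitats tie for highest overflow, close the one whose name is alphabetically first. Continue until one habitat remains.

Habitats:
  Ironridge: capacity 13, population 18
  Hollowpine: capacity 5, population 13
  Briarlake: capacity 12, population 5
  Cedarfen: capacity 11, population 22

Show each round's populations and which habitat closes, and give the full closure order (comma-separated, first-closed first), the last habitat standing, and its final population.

Closure order: Cedarfen, Hollowpine, Ironridge
Last habitat: Briarlake with 58 animals

Round 1: Briarlake=5 Cedarfen=22 Hollowpine=13 Ironridge=18 → close Cedarfen (overflow 11)
  22÷3 = 7 each, +1 to first 1
Round 2: Briarlake=13 Hollowpine=20 Ironridge=25 → close Hollowpine (overflow 15)
  20÷2 = 10 each, +1 to first 0
Round 3: Briarlake=23 Ironridge=35 → close Ironridge (overflow 22)
  35÷1 = 35 each, +1 to first 0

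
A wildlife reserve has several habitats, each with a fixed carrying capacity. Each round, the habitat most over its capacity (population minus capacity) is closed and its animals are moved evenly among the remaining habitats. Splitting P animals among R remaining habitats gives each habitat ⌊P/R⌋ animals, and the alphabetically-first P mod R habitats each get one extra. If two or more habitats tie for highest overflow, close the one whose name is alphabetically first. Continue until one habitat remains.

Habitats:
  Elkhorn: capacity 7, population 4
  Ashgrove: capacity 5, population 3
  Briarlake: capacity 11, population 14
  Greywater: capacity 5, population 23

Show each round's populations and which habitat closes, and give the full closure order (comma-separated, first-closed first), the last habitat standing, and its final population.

Round 1: Ashgrove=3 Briarlake=14 Elkhorn=4 Greywater=23 → close Greywater (overflow 18)
  23÷3 = 7 each, +1 to first 2
Round 2: Ashgrove=11 Briarlake=22 Elkhorn=11 → close Briarlake (overflow 11)
  22÷2 = 11 each, +1 to first 0
Round 3: Ashgrove=22 Elkhorn=22 → close Ashgrove (overflow 17)
  22÷1 = 22 each, +1 to first 0

Closure order: Greywater, Briarlake, Ashgrove
Last habitat: Elkhorn with 44 animals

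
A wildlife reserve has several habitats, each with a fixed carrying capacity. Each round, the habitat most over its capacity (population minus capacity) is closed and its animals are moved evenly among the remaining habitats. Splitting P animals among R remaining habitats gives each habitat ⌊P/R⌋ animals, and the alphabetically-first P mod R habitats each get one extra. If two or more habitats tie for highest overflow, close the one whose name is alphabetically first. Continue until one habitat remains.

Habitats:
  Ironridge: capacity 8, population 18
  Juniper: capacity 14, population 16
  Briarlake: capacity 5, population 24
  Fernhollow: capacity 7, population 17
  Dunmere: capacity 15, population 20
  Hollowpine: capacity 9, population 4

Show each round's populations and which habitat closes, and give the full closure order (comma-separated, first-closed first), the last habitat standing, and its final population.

Round 1: Briarlake=24 Dunmere=20 Fernhollow=17 Hollowpine=4 Ironridge=18 Juniper=16 → close Briarlake (overflow 19)
  24÷5 = 4 each, +1 to first 4
Round 2: Dunmere=25 Fernhollow=22 Hollowpine=9 Ironridge=23 Juniper=20 → close Fernhollow (overflow 15)
  22÷4 = 5 each, +1 to first 2
Round 3: Dunmere=31 Hollowpine=15 Ironridge=28 Juniper=25 → close Ironridge (overflow 20)
  28÷3 = 9 each, +1 to first 1
Round 4: Dunmere=41 Hollowpine=24 Juniper=34 → close Dunmere (overflow 26)
  41÷2 = 20 each, +1 to first 1
Round 5: Hollowpine=45 Juniper=54 → close Juniper (overflow 40)
  54÷1 = 54 each, +1 to first 0

Closure order: Briarlake, Fernhollow, Ironridge, Dunmere, Juniper
Last habitat: Hollowpine with 99 animals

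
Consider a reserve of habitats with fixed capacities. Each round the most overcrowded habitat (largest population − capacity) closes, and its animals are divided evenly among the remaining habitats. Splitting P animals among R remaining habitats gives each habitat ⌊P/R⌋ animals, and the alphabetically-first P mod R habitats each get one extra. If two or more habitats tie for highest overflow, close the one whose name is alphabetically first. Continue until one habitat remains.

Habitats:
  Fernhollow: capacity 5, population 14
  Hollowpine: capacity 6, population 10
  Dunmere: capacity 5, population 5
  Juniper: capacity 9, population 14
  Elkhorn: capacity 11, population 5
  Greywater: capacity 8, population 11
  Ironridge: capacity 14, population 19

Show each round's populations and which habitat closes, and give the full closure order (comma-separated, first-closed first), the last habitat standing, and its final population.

Closure order: Fernhollow, Ironridge, Juniper, Hollowpine, Greywater, Dunmere
Last habitat: Elkhorn with 78 animals

Round 1: Dunmere=5 Elkhorn=5 Fernhollow=14 Greywater=11 Hollowpine=10 Ironridge=19 Juniper=14 → close Fernhollow (overflow 9)
  14÷6 = 2 each, +1 to first 2
Round 2: Dunmere=8 Elkhorn=8 Greywater=13 Hollowpine=12 Ironridge=21 Juniper=16 → close Ironridge (overflow 7)
  21÷5 = 4 each, +1 to first 1
Round 3: Dunmere=13 Elkhorn=12 Greywater=17 Hollowpine=16 Juniper=20 → close Juniper (overflow 11)
  20÷4 = 5 each, +1 to first 0
Round 4: Dunmere=18 Elkhorn=17 Greywater=22 Hollowpine=21 → close Hollowpine (overflow 15)
  21÷3 = 7 each, +1 to first 0
Round 5: Dunmere=25 Elkhorn=24 Greywater=29 → close Greywater (overflow 21)
  29÷2 = 14 each, +1 to first 1
Round 6: Dunmere=40 Elkhorn=38 → close Dunmere (overflow 35)
  40÷1 = 40 each, +1 to first 0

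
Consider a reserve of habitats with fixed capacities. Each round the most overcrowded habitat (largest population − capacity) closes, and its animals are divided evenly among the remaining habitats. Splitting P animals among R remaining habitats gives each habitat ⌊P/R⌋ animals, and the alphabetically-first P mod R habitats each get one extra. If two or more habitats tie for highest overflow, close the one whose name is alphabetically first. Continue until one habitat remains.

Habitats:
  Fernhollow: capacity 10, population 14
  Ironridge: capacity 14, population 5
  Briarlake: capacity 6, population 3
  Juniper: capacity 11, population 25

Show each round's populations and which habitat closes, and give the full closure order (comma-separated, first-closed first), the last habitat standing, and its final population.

Closure order: Juniper, Fernhollow, Briarlake
Last habitat: Ironridge with 47 animals

Round 1: Briarlake=3 Fernhollow=14 Ironridge=5 Juniper=25 → close Juniper (overflow 14)
  25÷3 = 8 each, +1 to first 1
Round 2: Briarlake=12 Fernhollow=22 Ironridge=13 → close Fernhollow (overflow 12)
  22÷2 = 11 each, +1 to first 0
Round 3: Briarlake=23 Ironridge=24 → close Briarlake (overflow 17)
  23÷1 = 23 each, +1 to first 0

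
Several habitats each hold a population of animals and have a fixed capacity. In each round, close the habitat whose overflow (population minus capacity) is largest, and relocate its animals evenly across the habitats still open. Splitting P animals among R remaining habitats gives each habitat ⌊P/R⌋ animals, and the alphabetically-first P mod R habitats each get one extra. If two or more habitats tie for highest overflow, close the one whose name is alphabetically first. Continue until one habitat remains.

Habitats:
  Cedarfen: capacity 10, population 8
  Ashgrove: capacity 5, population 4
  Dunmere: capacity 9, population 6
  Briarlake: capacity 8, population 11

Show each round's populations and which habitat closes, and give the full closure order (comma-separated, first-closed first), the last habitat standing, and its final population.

Round 1: Ashgrove=4 Briarlake=11 Cedarfen=8 Dunmere=6 → close Briarlake (overflow 3)
  11÷3 = 3 each, +1 to first 2
Round 2: Ashgrove=8 Cedarfen=12 Dunmere=9 → close Ashgrove (overflow 3)
  8÷2 = 4 each, +1 to first 0
Round 3: Cedarfen=16 Dunmere=13 → close Cedarfen (overflow 6)
  16÷1 = 16 each, +1 to first 0

Closure order: Briarlake, Ashgrove, Cedarfen
Last habitat: Dunmere with 29 animals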